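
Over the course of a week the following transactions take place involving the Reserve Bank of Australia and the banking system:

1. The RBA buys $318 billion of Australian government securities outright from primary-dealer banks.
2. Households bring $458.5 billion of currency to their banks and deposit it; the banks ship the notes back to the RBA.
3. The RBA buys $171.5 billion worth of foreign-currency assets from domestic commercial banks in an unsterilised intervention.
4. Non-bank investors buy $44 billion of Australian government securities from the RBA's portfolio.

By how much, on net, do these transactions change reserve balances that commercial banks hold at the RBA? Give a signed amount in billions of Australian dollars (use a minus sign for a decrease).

OMO purchase (from banks) $318 billion: the RBA pays by crediting reserve accounts → +$318B.
Currency deposit $458.5 billion: returned notes are swapped for reserve credit → +$458.5B.
FX purchase $171.5 billion: the RBA pays by crediting reserve accounts → +$171.5B.
Asset sale (to non-banks) $44 billion: the non-bank buyers' banks settle from reserves → −$44B.
Net: 318 + 458.5 + 171.5 − 44 = +$904 billion.

+$904 billion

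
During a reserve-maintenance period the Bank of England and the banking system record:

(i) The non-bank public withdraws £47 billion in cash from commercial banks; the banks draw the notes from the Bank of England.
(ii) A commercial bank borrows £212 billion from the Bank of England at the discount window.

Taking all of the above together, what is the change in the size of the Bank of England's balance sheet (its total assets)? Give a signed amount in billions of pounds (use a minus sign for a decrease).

Bank of England balance sheet:
  Assets:      Loans to banks +£212B
  Liabilities: Bank reserves +£165B, Currency in circulation +£47B
Change in total Bank of England assets = +£212 billion.

+£212 billion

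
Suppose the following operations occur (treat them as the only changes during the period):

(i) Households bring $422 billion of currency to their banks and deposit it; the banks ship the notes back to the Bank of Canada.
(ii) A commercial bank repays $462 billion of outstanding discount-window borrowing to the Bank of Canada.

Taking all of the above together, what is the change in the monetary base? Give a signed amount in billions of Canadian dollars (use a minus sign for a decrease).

Currency deposit $422 billion: just a shift between currency and reserves — both are base money → 0.
Discount-window repayment $462 billion: Bank of Canada balance sheet contracts → −$462B.
Net: 0 − 462 = -$462 billion.

-$462 billion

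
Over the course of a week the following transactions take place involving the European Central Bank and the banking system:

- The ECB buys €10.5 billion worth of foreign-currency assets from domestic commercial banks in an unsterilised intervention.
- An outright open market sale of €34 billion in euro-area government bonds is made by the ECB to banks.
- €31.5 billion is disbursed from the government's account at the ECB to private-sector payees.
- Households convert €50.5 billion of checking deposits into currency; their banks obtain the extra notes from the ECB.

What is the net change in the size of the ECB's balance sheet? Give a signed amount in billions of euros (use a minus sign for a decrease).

ECB balance sheet:
  Assets:      Securities −€34B, Foreign assets +€10.5B
  Liabilities: Bank reserves −€42.5B, Currency in circulation +€50.5B, Government deposits −€31.5B
Commercial banking system:
  Assets:      Reserves at CB −€42.5B, Securities +€34B, Foreign assets −€10.5B
  Liabilities: Checkable deposits −€19B
Change in total ECB assets = -€23.5 billion.

-€23.5 billion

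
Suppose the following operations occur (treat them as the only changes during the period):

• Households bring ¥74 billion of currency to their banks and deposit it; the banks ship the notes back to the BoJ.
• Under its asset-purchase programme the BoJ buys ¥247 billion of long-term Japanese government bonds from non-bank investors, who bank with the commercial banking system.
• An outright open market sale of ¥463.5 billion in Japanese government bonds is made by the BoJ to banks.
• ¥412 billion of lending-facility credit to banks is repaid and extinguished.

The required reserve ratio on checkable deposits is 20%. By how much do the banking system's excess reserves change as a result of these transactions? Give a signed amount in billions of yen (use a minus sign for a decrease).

-¥618.7 billion

Currency deposit ¥74 billion: reserves +¥74B, deposits +¥74B.
Asset purchase (from non-banks) ¥247 billion: reserves +¥247B, deposits +¥247B.
OMO sale (to banks) ¥463.5 billion: reserves −¥463.5B, deposits 0.
Discount-window repayment ¥412 billion: reserves −¥412B, deposits 0.
Totals: Δreserves = −¥554.5B, Δdeposits = +¥321B.
Δrequired reserves = 20% × +¥321B = +¥64.2B.
Δexcess reserves = Δreserves − Δrequired = −¥554.5B − (+¥64.2B) = -¥618.7 billion.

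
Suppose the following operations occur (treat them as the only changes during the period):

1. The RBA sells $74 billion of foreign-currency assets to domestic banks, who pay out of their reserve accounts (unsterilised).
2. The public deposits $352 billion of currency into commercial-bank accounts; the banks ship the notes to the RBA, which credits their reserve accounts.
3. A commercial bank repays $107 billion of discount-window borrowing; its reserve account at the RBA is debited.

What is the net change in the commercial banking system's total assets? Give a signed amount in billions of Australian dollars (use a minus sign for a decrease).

+$245 billion

RBA balance sheet:
  Assets:      Loans to banks −$107B, Foreign assets −$74B
  Liabilities: Bank reserves +$171B, Currency in circulation −$352B
Commercial banking system:
  Assets:      Reserves at CB +$171B, Foreign assets +$74B
  Liabilities: Checkable deposits +$352B, Borrowings from CB −$107B
Change in total bank assets = +$245 billion.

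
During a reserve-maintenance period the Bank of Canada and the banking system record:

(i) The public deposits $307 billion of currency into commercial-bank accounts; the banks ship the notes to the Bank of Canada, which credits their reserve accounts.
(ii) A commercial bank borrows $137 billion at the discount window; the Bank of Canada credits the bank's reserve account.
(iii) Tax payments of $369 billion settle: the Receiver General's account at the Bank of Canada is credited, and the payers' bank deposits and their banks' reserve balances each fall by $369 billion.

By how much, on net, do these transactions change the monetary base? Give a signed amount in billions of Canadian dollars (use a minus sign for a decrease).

Bank of Canada balance sheet:
  Assets:      Loans to banks +$137B
  Liabilities: Bank reserves +$75B, Currency in circulation −$307B, Government deposits +$369B
Monetary base = currency + reserves: −$307B + (+$75B) = -$232 billion.

-$232 billion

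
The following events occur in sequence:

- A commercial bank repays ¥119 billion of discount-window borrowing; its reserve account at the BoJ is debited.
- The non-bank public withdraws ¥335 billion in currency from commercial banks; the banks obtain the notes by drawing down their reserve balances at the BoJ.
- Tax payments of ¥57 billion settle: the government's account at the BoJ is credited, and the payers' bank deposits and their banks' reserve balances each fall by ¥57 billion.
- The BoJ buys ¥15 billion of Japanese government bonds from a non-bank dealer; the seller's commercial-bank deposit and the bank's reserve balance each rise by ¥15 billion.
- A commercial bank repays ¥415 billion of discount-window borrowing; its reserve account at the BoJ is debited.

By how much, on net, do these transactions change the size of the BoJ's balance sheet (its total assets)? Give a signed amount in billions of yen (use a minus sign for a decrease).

-¥519 billion

BoJ balance sheet:
  Assets:      Securities +¥15B, Loans to banks −¥534B
  Liabilities: Bank reserves −¥911B, Currency in circulation +¥335B, Government deposits +¥57B
Commercial banking system:
  Assets:      Reserves at CB −¥911B
  Liabilities: Checkable deposits −¥377B, Borrowings from CB −¥534B
Change in total BoJ assets = -¥519 billion.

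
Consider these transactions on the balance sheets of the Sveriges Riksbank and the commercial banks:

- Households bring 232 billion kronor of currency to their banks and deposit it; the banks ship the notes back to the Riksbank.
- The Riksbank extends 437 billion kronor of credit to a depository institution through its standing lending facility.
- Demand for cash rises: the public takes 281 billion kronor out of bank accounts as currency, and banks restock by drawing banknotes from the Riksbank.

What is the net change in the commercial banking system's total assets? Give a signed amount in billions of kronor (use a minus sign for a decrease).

+388 billion

Riksbank balance sheet:
  Assets:      Loans to banks +437B
  Liabilities: Bank reserves +388B, Currency in circulation +49B
Commercial banking system:
  Assets:      Reserves at CB +388B
  Liabilities: Checkable deposits −49B, Borrowings from CB +437B
Change in total bank assets = +388 billion.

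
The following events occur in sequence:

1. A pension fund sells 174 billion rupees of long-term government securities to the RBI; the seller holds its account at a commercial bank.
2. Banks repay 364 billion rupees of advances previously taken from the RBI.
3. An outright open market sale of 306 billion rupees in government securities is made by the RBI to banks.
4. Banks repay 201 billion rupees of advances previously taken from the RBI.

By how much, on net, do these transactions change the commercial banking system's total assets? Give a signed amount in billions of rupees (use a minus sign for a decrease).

RBI balance sheet:
  Assets:      Securities −132B, Loans to banks −565B
  Liabilities: Bank reserves −697B
Commercial banking system:
  Assets:      Reserves at CB −697B, Securities +306B
  Liabilities: Checkable deposits +174B, Borrowings from CB −565B
Change in total bank assets = -391 billion.

-391 billion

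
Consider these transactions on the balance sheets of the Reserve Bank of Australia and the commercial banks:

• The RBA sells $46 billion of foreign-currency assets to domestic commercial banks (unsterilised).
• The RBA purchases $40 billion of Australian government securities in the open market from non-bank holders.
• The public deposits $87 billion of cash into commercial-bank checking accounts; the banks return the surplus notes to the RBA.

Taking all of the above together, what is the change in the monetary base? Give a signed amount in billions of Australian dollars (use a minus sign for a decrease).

RBA balance sheet:
  Assets:      Securities +$40B, Foreign assets −$46B
  Liabilities: Bank reserves +$81B, Currency in circulation −$87B
Monetary base = currency + reserves: −$87B + (+$81B) = -$6 billion.

-$6 billion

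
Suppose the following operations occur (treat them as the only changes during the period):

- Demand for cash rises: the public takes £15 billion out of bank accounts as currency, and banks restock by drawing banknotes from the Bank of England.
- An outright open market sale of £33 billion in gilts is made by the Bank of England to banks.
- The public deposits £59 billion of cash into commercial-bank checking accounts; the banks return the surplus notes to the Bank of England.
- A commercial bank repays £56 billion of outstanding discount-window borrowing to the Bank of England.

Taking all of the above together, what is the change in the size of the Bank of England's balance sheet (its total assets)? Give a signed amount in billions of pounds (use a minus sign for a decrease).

-£89 billion

Currency withdrawal £15 billion: only the composition of liabilities changes → 0.
OMO sale (to banks) £33 billion: a Bank of England asset is shed → −£33B.
Currency deposit £59 billion: only the composition of liabilities changes → 0.
Discount-window repayment £56 billion: a Bank of England asset is shed → −£56B.
Net: 0 − 33 + 0 − 56 = -£89 billion.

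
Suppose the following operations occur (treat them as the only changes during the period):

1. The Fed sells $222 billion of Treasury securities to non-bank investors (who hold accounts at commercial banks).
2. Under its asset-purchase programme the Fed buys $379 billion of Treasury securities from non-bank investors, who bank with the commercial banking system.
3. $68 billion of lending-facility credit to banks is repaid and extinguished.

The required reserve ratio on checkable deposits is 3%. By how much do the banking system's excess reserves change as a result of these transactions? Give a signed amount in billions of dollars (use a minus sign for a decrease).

+$84.29 billion

Asset sale (to non-banks) $222 billion: reserves −$222B, deposits −$222B.
Asset purchase (from non-banks) $379 billion: reserves +$379B, deposits +$379B.
Discount-window repayment $68 billion: reserves −$68B, deposits 0.
Totals: Δreserves = +$89B, Δdeposits = +$157B.
Δrequired reserves = 3% × +$157B = +$4.71B.
Δexcess reserves = Δreserves − Δrequired = +$89B − (+$4.71B) = +$84.29 billion.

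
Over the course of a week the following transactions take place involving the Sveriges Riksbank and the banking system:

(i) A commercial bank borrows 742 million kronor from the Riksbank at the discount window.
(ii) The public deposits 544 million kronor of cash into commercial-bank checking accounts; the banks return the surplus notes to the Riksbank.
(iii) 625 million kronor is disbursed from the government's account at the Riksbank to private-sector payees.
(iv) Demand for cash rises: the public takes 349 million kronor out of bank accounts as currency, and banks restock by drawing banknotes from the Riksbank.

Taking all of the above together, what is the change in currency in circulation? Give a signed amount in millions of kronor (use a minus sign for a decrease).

-195 million

Discount-window loan 742 million kronor: no currency enters or leaves circulation → 0.
Currency deposit 544 million kronor: notes return to the central bank → −544M.
Government spending 625 million kronor: no currency enters or leaves circulation → 0.
Currency withdrawal 349 million kronor: notes leave the central bank → +349M.
Net: 0 − 544 + 0 + 349 = -195 million.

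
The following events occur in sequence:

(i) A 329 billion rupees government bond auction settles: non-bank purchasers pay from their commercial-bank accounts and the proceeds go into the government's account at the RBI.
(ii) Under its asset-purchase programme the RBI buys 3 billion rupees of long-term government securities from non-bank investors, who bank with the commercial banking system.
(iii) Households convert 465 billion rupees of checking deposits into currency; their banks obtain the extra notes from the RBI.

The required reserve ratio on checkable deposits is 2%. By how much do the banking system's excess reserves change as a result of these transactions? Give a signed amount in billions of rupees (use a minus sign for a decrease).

-775.18 billion

Government account inflow 329 billion rupees: reserves −329B, deposits −329B.
Asset purchase (from non-banks) 3 billion rupees: reserves +3B, deposits +3B.
Currency withdrawal 465 billion rupees: reserves −465B, deposits −465B.
Totals: Δreserves = −791B, Δdeposits = −791B.
Δrequired reserves = 2% × −791B = −15.82B.
Δexcess reserves = Δreserves − Δrequired = −791B − (−15.82B) = -775.18 billion.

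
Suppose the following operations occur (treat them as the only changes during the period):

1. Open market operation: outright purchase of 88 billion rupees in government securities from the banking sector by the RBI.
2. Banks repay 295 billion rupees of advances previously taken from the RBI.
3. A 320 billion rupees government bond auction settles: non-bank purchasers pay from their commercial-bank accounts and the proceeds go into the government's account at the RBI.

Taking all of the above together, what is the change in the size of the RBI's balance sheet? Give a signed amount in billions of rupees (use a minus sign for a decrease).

-207 billion

RBI balance sheet:
  Assets:      Securities +88B, Loans to banks −295B
  Liabilities: Bank reserves −527B, Government deposits +320B
Change in total RBI assets = -207 billion.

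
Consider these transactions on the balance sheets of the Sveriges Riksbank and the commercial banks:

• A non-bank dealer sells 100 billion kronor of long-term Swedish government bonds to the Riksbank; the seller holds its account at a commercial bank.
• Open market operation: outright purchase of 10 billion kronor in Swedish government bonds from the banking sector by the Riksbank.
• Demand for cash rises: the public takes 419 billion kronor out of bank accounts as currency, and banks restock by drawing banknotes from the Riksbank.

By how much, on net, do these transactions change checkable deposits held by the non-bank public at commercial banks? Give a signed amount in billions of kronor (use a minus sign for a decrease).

Asset purchase (from non-banks) 100 billion kronor: non-bank counterparties' bank balances rise → +100B.
OMO purchase (from banks) 10 billion kronor: the counterparty is a bank, so public deposits are unchanged → 0.
Currency withdrawal 419 billion kronor: non-bank counterparties' bank balances fall → −419B.
Net: 100 + 0 − 419 = -319 billion.

-319 billion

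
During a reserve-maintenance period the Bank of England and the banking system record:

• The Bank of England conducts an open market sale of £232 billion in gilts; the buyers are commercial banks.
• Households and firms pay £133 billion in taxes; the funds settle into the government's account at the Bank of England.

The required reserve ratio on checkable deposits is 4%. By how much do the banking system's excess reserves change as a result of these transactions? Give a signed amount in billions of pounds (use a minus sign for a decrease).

OMO sale (to banks) £232 billion: reserves −£232B, deposits 0.
Government account inflow £133 billion: reserves −£133B, deposits −£133B.
Totals: Δreserves = −£365B, Δdeposits = −£133B.
Δrequired reserves = 4% × −£133B = −£5.32B.
Δexcess reserves = Δreserves − Δrequired = −£365B − (−£5.32B) = -£359.68 billion.

-£359.68 billion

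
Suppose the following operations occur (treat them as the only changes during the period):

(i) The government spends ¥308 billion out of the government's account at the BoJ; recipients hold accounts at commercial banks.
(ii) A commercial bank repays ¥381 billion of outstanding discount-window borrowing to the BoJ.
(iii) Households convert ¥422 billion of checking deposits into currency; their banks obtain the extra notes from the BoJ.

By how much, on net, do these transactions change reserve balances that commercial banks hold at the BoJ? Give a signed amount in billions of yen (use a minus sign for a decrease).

Government spending ¥308 billion: government payments flow into bank reserve accounts → +¥308B.
Discount-window repayment ¥381 billion: repayment is debited from reserves → −¥381B.
Currency withdrawal ¥422 billion: banks swap reserves for currency → −¥422B.
Net: 308 − 381 − 422 = -¥495 billion.

-¥495 billion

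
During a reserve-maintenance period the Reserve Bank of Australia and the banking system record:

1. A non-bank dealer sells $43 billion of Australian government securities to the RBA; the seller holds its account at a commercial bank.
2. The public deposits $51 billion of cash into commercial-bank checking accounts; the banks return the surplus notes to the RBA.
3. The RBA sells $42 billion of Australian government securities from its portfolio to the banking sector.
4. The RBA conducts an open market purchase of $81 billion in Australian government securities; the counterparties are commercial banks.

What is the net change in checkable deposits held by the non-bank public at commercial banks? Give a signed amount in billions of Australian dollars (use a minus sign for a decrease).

+$94 billion

Asset purchase (from non-banks) $43 billion: non-bank counterparties' bank balances rise → +$43B.
Currency deposit $51 billion: non-bank counterparties' bank balances rise → +$51B.
OMO sale (to banks) $42 billion: the counterparty is a bank, so public deposits are unchanged → 0.
OMO purchase (from banks) $81 billion: the counterparty is a bank, so public deposits are unchanged → 0.
Net: 43 + 51 + 0 + 0 = +$94 billion.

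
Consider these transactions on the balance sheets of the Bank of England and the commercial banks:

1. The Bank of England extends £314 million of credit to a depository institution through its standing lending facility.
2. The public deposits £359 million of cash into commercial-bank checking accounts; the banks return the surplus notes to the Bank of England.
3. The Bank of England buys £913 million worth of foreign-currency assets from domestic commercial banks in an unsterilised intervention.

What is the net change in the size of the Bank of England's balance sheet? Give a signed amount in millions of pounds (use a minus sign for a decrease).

Discount-window loan £314 million: a Bank of England asset is acquired → +£314M.
Currency deposit £359 million: only the composition of liabilities changes → 0.
FX purchase £913 million: a Bank of England asset is acquired → +£913M.
Net: 314 + 0 + 913 = +£1227 million.

+£1227 million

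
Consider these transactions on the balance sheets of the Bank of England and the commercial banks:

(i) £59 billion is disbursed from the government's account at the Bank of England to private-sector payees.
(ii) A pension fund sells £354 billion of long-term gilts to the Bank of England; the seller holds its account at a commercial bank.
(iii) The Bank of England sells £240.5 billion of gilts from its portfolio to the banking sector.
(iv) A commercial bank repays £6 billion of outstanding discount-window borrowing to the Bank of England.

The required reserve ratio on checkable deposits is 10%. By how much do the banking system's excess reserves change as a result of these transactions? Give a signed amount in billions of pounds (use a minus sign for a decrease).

+£125.2 billion

Government spending £59 billion: reserves +£59B, deposits +£59B.
Asset purchase (from non-banks) £354 billion: reserves +£354B, deposits +£354B.
OMO sale (to banks) £240.5 billion: reserves −£240.5B, deposits 0.
Discount-window repayment £6 billion: reserves −£6B, deposits 0.
Totals: Δreserves = +£166.5B, Δdeposits = +£413B.
Δrequired reserves = 10% × +£413B = +£41.3B.
Δexcess reserves = Δreserves − Δrequired = +£166.5B − (+£41.3B) = +£125.2 billion.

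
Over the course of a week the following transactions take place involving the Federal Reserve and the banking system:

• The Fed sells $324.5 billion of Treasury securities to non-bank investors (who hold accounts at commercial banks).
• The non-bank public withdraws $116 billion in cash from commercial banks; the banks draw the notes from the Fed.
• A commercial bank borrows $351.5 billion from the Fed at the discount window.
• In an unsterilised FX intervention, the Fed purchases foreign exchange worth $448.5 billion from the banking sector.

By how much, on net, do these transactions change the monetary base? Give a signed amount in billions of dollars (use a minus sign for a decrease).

Fed balance sheet:
  Assets:      Securities −$324.5B, Loans to banks +$351.5B, Foreign assets +$448.5B
  Liabilities: Bank reserves +$359.5B, Currency in circulation +$116B
Commercial banking system:
  Assets:      Reserves at CB +$359.5B, Foreign assets −$448.5B
  Liabilities: Checkable deposits −$440.5B, Borrowings from CB +$351.5B
Monetary base = currency + reserves: +$116B + (+$359.5B) = +$475.5 billion.

+$475.5 billion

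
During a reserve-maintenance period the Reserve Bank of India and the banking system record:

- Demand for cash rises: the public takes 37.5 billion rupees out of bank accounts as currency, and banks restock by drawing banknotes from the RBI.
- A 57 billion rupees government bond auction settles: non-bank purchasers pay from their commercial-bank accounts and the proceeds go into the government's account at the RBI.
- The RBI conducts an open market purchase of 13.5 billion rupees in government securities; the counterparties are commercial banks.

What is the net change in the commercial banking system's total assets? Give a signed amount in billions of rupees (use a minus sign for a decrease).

-94.5 billion

RBI balance sheet:
  Assets:      Securities +13.5B
  Liabilities: Bank reserves −81B, Currency in circulation +37.5B, Government deposits +57B
Commercial banking system:
  Assets:      Reserves at CB −81B, Securities −13.5B
  Liabilities: Checkable deposits −94.5B
Change in total bank assets = -94.5 billion.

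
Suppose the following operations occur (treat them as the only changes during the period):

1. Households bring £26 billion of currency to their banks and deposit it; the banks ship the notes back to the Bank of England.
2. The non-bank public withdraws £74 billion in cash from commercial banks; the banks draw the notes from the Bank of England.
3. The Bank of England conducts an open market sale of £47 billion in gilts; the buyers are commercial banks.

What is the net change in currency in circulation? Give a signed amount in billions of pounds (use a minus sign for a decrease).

Currency deposit £26 billion: notes return to the central bank → −£26B.
Currency withdrawal £74 billion: notes leave the central bank → +£74B.
OMO sale (to banks) £47 billion: no currency enters or leaves circulation → 0.
Net: −26 + 74 + 0 = +£48 billion.

+£48 billion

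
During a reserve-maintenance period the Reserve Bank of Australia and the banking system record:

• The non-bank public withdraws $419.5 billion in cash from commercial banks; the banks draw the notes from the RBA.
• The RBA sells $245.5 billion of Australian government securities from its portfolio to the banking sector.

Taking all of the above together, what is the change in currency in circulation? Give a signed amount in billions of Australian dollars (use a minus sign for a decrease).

+$419.5 billion

RBA balance sheet:
  Assets:      Securities −$245.5B
  Liabilities: Bank reserves −$665B, Currency in circulation +$419.5B
Commercial banking system:
  Assets:      Reserves at CB −$665B, Securities +$245.5B
  Liabilities: Checkable deposits −$419.5B
So the change in currency in circulation is +$419.5 billion.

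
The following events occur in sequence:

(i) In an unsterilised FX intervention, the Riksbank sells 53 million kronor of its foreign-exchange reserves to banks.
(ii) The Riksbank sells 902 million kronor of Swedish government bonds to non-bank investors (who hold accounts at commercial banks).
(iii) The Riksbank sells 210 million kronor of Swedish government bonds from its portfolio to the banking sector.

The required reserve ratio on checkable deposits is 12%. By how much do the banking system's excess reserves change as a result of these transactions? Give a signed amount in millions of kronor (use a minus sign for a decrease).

FX sale 53 million kronor: reserves −53M, deposits 0.
Asset sale (to non-banks) 902 million kronor: reserves −902M, deposits −902M.
OMO sale (to banks) 210 million kronor: reserves −210M, deposits 0.
Totals: Δreserves = −1165M, Δdeposits = −902M.
Δrequired reserves = 12% × −902M = −108.24M.
Δexcess reserves = Δreserves − Δrequired = −1165M − (−108.24M) = -1056.76 million.

-1056.76 million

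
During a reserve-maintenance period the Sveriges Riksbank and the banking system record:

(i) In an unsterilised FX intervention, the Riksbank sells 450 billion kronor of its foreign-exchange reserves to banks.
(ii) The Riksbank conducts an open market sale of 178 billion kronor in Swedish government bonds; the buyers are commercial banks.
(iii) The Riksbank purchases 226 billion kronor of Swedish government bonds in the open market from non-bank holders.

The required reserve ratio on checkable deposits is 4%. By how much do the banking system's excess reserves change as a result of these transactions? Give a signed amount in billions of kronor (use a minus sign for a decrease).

-411.04 billion

FX sale 450 billion kronor: reserves −450B, deposits 0.
OMO sale (to banks) 178 billion kronor: reserves −178B, deposits 0.
Asset purchase (from non-banks) 226 billion kronor: reserves +226B, deposits +226B.
Totals: Δreserves = −402B, Δdeposits = +226B.
Δrequired reserves = 4% × +226B = +9.04B.
Δexcess reserves = Δreserves − Δrequired = −402B − (+9.04B) = -411.04 billion.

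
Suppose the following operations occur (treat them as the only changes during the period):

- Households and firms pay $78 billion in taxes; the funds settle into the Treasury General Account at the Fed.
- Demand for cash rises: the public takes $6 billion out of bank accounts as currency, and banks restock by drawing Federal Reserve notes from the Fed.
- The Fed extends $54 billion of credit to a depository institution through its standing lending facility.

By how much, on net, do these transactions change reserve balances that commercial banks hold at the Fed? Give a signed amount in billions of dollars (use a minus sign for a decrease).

-$30 billion

Government account inflow $78 billion: funds move from bank reserves into the government account → −$78B.
Currency withdrawal $6 billion: banks swap reserves for currency → −$6B.
Discount-window loan $54 billion: the loan is credited to the bank's reserve account → +$54B.
Net: −78 − 6 + 54 = -$30 billion.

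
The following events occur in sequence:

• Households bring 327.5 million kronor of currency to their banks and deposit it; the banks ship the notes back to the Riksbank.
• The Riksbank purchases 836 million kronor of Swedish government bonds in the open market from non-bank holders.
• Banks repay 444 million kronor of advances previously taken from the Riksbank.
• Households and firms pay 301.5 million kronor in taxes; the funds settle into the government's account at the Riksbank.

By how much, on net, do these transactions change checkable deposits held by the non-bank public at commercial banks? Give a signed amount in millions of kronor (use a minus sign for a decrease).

Riksbank balance sheet:
  Assets:      Securities +836M, Loans to banks −444M
  Liabilities: Bank reserves +418M, Currency in circulation −327.5M, Government deposits +301.5M
Commercial banking system:
  Assets:      Reserves at CB +418M
  Liabilities: Checkable deposits +862M, Borrowings from CB −444M
So the change in checkable deposits held by the non-bank public at commercial banks is +862 million.

+862 million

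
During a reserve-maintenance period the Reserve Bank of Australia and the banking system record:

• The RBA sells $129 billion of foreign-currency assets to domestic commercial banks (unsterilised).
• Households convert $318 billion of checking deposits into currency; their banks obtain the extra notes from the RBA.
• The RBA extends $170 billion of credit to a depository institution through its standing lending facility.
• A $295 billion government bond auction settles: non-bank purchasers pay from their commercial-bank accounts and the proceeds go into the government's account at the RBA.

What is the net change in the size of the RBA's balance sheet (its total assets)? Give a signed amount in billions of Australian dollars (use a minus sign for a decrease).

RBA balance sheet:
  Assets:      Loans to banks +$170B, Foreign assets −$129B
  Liabilities: Bank reserves −$572B, Currency in circulation +$318B, Government deposits +$295B
Change in total RBA assets = +$41 billion.

+$41 billion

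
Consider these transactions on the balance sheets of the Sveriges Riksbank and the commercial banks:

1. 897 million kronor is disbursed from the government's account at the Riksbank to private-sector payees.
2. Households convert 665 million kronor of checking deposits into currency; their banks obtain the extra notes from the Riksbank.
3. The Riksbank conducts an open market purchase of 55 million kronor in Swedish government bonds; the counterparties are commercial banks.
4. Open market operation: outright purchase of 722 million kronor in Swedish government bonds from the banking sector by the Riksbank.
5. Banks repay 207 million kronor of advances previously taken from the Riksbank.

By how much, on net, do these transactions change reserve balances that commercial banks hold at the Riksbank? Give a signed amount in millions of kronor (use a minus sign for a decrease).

+802 million

Government spending 897 million kronor: government payments flow into bank reserve accounts → +897M.
Currency withdrawal 665 million kronor: banks swap reserves for currency → −665M.
OMO purchase (from banks) 55 million kronor: the Riksbank pays by crediting reserve accounts → +55M.
OMO purchase (from banks) 722 million kronor: the Riksbank pays by crediting reserve accounts → +722M.
Discount-window repayment 207 million kronor: repayment is debited from reserves → −207M.
Net: 897 − 665 + 55 + 722 − 207 = +802 million.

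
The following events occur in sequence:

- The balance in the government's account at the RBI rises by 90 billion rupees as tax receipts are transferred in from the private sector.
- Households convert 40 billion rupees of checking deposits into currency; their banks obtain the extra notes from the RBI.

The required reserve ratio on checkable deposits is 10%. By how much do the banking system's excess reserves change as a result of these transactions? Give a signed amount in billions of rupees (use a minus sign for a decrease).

-117 billion

Government account inflow 90 billion rupees: reserves −90B, deposits −90B.
Currency withdrawal 40 billion rupees: reserves −40B, deposits −40B.
Totals: Δreserves = −130B, Δdeposits = −130B.
Δrequired reserves = 10% × −130B = −13B.
Δexcess reserves = Δreserves − Δrequired = −130B − (−13B) = -117 billion.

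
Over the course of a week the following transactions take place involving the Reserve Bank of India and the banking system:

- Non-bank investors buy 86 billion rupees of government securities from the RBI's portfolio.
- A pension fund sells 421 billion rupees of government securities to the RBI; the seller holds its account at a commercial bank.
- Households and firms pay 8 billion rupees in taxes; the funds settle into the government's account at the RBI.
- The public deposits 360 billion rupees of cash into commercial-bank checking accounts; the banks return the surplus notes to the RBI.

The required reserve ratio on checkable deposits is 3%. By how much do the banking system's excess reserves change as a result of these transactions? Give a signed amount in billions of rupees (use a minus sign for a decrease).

+666.39 billion

Asset sale (to non-banks) 86 billion rupees: reserves −86B, deposits −86B.
Asset purchase (from non-banks) 421 billion rupees: reserves +421B, deposits +421B.
Government account inflow 8 billion rupees: reserves −8B, deposits −8B.
Currency deposit 360 billion rupees: reserves +360B, deposits +360B.
Totals: Δreserves = +687B, Δdeposits = +687B.
Δrequired reserves = 3% × +687B = +20.61B.
Δexcess reserves = Δreserves − Δrequired = +687B − (+20.61B) = +666.39 billion.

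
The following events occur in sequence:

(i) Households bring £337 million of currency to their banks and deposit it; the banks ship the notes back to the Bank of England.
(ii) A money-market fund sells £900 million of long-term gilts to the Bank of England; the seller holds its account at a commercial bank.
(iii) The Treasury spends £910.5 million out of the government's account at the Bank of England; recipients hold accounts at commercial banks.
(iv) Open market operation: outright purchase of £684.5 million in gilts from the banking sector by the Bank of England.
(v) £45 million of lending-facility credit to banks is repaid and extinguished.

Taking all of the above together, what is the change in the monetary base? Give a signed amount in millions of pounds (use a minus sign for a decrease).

Currency deposit £337 million: just a shift between currency and reserves — both are base money → 0.
Asset purchase (from non-banks) £900 million: Bank of England balance sheet expands → +£900M.
Government spending £910.5 million: a non-base liability converts back to reserves → +£910.5M.
OMO purchase (from banks) £684.5 million: Bank of England balance sheet expands → +£684.5M.
Discount-window repayment £45 million: Bank of England balance sheet contracts → −£45M.
Net: 0 + 900 + 910.5 + 684.5 − 45 = +£2450 million.

+£2450 million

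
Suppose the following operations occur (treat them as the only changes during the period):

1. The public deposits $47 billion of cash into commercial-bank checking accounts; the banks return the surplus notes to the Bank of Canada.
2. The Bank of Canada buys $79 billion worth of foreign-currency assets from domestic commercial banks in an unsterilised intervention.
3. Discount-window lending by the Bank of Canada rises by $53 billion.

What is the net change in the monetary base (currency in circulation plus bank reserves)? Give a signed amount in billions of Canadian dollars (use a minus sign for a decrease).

Bank of Canada balance sheet:
  Assets:      Loans to banks +$53B, Foreign assets +$79B
  Liabilities: Bank reserves +$179B, Currency in circulation −$47B
Monetary base = currency + reserves: −$47B + (+$179B) = +$132 billion.

+$132 billion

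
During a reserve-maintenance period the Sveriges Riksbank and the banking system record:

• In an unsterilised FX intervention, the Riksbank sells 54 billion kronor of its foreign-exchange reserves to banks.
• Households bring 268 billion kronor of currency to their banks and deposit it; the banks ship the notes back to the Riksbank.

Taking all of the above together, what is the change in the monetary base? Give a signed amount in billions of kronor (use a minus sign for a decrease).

-54 billion

FX sale 54 billion kronor: Riksbank balance sheet contracts → −54B.
Currency deposit 268 billion kronor: just a shift between currency and reserves — both are base money → 0.
Net: −54 + 0 = -54 billion.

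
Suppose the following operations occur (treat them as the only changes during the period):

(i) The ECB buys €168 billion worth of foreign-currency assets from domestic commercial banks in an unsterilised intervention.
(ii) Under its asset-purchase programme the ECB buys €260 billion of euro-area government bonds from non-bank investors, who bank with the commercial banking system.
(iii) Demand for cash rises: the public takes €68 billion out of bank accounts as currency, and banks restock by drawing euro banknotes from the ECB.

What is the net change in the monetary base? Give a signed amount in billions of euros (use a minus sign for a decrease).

ECB balance sheet:
  Assets:      Securities +€260B, Foreign assets +€168B
  Liabilities: Bank reserves +€360B, Currency in circulation +€68B
Commercial banking system:
  Assets:      Reserves at CB +€360B, Foreign assets −€168B
  Liabilities: Checkable deposits +€192B
Monetary base = currency + reserves: +€68B + (+€360B) = +€428 billion.

+€428 billion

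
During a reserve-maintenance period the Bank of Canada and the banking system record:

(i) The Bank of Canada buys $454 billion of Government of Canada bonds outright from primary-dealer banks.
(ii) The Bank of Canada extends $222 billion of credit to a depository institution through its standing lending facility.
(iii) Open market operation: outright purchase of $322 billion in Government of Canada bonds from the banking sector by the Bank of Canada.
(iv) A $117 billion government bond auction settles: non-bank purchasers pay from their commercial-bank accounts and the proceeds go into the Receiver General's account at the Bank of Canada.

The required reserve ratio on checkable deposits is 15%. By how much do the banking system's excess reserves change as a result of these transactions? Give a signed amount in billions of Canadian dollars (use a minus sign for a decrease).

OMO purchase (from banks) $454 billion: reserves +$454B, deposits 0.
Discount-window loan $222 billion: reserves +$222B, deposits 0.
OMO purchase (from banks) $322 billion: reserves +$322B, deposits 0.
Government account inflow $117 billion: reserves −$117B, deposits −$117B.
Totals: Δreserves = +$881B, Δdeposits = −$117B.
Δrequired reserves = 15% × −$117B = −$17.55B.
Δexcess reserves = Δreserves − Δrequired = +$881B − (−$17.55B) = +$898.55 billion.

+$898.55 billion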